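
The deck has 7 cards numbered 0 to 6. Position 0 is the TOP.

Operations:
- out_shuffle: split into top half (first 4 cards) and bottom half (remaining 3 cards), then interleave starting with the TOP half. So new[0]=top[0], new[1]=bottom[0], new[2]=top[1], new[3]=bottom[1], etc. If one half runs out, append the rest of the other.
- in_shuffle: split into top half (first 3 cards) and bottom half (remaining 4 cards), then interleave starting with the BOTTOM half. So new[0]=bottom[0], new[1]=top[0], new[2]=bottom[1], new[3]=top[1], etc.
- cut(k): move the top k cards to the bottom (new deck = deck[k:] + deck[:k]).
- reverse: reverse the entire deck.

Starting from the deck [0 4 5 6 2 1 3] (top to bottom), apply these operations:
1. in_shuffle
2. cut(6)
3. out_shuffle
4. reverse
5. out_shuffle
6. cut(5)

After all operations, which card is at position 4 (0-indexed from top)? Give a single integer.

Answer: 5

Derivation:
After op 1 (in_shuffle): [6 0 2 4 1 5 3]
After op 2 (cut(6)): [3 6 0 2 4 1 5]
After op 3 (out_shuffle): [3 4 6 1 0 5 2]
After op 4 (reverse): [2 5 0 1 6 4 3]
After op 5 (out_shuffle): [2 6 5 4 0 3 1]
After op 6 (cut(5)): [3 1 2 6 5 4 0]
Position 4: card 5.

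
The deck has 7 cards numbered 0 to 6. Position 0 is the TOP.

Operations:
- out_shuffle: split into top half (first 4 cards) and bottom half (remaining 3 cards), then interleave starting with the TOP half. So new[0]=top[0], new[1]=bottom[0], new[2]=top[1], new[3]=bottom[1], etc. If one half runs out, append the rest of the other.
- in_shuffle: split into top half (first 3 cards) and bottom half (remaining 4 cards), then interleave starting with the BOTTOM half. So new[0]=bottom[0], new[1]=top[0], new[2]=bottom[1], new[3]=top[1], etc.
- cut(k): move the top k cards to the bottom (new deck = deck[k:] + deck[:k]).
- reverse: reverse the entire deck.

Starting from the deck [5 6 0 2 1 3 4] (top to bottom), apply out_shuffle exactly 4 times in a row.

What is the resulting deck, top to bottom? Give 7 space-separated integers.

After op 1 (out_shuffle): [5 1 6 3 0 4 2]
After op 2 (out_shuffle): [5 0 1 4 6 2 3]
After op 3 (out_shuffle): [5 6 0 2 1 3 4]
After op 4 (out_shuffle): [5 1 6 3 0 4 2]

Answer: 5 1 6 3 0 4 2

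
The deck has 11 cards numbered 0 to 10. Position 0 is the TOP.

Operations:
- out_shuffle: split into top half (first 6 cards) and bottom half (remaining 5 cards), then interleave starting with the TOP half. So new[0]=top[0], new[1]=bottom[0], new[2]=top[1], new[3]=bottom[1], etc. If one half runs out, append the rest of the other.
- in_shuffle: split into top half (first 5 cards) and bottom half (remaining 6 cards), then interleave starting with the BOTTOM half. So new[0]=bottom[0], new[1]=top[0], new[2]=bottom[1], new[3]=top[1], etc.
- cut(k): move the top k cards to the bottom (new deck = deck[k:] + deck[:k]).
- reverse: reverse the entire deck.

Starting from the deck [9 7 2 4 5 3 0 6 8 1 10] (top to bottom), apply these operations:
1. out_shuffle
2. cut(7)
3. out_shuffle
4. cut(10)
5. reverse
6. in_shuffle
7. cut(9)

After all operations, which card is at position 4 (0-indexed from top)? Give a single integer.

Answer: 6

Derivation:
After op 1 (out_shuffle): [9 0 7 6 2 8 4 1 5 10 3]
After op 2 (cut(7)): [1 5 10 3 9 0 7 6 2 8 4]
After op 3 (out_shuffle): [1 7 5 6 10 2 3 8 9 4 0]
After op 4 (cut(10)): [0 1 7 5 6 10 2 3 8 9 4]
After op 5 (reverse): [4 9 8 3 2 10 6 5 7 1 0]
After op 6 (in_shuffle): [10 4 6 9 5 8 7 3 1 2 0]
After op 7 (cut(9)): [2 0 10 4 6 9 5 8 7 3 1]
Position 4: card 6.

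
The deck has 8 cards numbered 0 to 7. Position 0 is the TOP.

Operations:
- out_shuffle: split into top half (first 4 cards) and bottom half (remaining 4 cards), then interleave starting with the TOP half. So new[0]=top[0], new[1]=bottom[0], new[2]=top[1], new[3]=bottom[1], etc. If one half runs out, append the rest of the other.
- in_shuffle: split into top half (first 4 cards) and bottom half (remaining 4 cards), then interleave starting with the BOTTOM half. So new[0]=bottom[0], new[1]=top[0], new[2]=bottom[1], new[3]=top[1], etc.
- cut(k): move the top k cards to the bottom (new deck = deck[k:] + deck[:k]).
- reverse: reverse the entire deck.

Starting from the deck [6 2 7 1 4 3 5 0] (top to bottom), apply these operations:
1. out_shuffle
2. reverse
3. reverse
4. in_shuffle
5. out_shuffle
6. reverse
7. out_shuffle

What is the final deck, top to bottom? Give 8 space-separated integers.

After op 1 (out_shuffle): [6 4 2 3 7 5 1 0]
After op 2 (reverse): [0 1 5 7 3 2 4 6]
After op 3 (reverse): [6 4 2 3 7 5 1 0]
After op 4 (in_shuffle): [7 6 5 4 1 2 0 3]
After op 5 (out_shuffle): [7 1 6 2 5 0 4 3]
After op 6 (reverse): [3 4 0 5 2 6 1 7]
After op 7 (out_shuffle): [3 2 4 6 0 1 5 7]

Answer: 3 2 4 6 0 1 5 7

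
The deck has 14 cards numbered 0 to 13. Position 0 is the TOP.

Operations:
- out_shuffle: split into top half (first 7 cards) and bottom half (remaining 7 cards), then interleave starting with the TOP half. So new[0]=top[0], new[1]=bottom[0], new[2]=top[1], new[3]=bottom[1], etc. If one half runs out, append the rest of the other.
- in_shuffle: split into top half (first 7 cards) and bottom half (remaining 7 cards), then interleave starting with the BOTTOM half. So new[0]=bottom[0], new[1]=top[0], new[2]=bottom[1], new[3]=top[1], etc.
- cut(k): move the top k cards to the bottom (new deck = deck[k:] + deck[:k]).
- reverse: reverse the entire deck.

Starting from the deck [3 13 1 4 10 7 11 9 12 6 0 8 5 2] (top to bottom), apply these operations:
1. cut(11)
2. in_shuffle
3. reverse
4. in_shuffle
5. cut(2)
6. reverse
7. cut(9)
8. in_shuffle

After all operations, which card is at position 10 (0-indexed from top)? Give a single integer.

After op 1 (cut(11)): [8 5 2 3 13 1 4 10 7 11 9 12 6 0]
After op 2 (in_shuffle): [10 8 7 5 11 2 9 3 12 13 6 1 0 4]
After op 3 (reverse): [4 0 1 6 13 12 3 9 2 11 5 7 8 10]
After op 4 (in_shuffle): [9 4 2 0 11 1 5 6 7 13 8 12 10 3]
After op 5 (cut(2)): [2 0 11 1 5 6 7 13 8 12 10 3 9 4]
After op 6 (reverse): [4 9 3 10 12 8 13 7 6 5 1 11 0 2]
After op 7 (cut(9)): [5 1 11 0 2 4 9 3 10 12 8 13 7 6]
After op 8 (in_shuffle): [3 5 10 1 12 11 8 0 13 2 7 4 6 9]
Position 10: card 7.

Answer: 7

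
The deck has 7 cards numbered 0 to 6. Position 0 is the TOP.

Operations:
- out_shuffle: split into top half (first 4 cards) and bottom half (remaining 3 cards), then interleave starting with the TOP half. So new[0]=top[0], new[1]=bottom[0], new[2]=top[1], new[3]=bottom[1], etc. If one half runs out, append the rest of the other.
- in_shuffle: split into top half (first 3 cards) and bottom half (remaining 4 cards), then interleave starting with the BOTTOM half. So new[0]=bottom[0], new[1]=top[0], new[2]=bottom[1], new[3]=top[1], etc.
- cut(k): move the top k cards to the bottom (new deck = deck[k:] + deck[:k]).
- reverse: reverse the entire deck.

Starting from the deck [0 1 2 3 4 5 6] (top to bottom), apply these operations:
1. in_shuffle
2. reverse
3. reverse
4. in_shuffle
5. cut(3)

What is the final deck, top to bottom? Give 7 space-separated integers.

Answer: 0 2 4 6 1 3 5

Derivation:
After op 1 (in_shuffle): [3 0 4 1 5 2 6]
After op 2 (reverse): [6 2 5 1 4 0 3]
After op 3 (reverse): [3 0 4 1 5 2 6]
After op 4 (in_shuffle): [1 3 5 0 2 4 6]
After op 5 (cut(3)): [0 2 4 6 1 3 5]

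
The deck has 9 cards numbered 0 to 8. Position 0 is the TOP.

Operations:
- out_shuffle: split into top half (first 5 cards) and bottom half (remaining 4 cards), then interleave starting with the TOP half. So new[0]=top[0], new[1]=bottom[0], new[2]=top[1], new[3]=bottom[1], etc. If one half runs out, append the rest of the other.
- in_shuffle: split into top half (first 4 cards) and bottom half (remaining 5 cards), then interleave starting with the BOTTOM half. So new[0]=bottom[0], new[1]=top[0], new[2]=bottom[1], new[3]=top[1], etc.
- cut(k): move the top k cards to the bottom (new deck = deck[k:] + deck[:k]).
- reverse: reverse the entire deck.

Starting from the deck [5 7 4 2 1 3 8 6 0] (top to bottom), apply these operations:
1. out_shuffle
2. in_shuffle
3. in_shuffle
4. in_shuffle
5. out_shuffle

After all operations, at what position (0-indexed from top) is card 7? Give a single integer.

Answer: 1

Derivation:
After op 1 (out_shuffle): [5 3 7 8 4 6 2 0 1]
After op 2 (in_shuffle): [4 5 6 3 2 7 0 8 1]
After op 3 (in_shuffle): [2 4 7 5 0 6 8 3 1]
After op 4 (in_shuffle): [0 2 6 4 8 7 3 5 1]
After op 5 (out_shuffle): [0 7 2 3 6 5 4 1 8]
Card 7 is at position 1.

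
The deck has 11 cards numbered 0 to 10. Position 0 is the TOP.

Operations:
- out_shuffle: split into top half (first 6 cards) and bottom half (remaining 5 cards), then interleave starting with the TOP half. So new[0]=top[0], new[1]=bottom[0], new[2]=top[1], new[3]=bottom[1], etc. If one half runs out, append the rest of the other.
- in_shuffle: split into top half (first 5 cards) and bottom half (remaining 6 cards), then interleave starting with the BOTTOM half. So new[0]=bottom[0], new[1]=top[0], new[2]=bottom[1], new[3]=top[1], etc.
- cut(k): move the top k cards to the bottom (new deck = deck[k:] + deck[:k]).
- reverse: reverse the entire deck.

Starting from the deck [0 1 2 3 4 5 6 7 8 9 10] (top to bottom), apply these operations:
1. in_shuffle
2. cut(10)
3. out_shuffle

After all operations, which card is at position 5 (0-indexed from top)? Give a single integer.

Answer: 3

Derivation:
After op 1 (in_shuffle): [5 0 6 1 7 2 8 3 9 4 10]
After op 2 (cut(10)): [10 5 0 6 1 7 2 8 3 9 4]
After op 3 (out_shuffle): [10 2 5 8 0 3 6 9 1 4 7]
Position 5: card 3.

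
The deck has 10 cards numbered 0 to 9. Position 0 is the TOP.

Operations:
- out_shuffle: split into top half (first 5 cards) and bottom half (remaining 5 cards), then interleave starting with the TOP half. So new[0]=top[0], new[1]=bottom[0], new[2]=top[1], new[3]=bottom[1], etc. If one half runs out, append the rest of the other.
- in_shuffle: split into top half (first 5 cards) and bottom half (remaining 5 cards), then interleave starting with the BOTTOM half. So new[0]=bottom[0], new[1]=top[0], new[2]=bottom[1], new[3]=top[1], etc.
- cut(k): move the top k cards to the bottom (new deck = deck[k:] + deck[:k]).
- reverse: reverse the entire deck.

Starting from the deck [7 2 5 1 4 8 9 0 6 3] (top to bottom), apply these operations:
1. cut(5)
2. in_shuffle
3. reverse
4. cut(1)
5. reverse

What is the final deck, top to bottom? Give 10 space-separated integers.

After op 1 (cut(5)): [8 9 0 6 3 7 2 5 1 4]
After op 2 (in_shuffle): [7 8 2 9 5 0 1 6 4 3]
After op 3 (reverse): [3 4 6 1 0 5 9 2 8 7]
After op 4 (cut(1)): [4 6 1 0 5 9 2 8 7 3]
After op 5 (reverse): [3 7 8 2 9 5 0 1 6 4]

Answer: 3 7 8 2 9 5 0 1 6 4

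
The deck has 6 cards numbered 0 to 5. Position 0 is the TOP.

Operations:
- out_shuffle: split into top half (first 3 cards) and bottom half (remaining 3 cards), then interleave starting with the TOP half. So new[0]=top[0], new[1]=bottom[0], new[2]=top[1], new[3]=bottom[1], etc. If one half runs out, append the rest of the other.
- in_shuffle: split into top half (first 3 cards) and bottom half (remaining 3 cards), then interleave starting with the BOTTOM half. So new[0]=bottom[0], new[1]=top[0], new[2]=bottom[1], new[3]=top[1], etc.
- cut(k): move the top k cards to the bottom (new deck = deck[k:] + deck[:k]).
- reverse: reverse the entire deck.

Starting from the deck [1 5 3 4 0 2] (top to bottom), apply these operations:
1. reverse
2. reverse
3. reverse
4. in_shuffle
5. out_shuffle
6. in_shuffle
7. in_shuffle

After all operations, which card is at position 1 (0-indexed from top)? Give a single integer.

Answer: 1

Derivation:
After op 1 (reverse): [2 0 4 3 5 1]
After op 2 (reverse): [1 5 3 4 0 2]
After op 3 (reverse): [2 0 4 3 5 1]
After op 4 (in_shuffle): [3 2 5 0 1 4]
After op 5 (out_shuffle): [3 0 2 1 5 4]
After op 6 (in_shuffle): [1 3 5 0 4 2]
After op 7 (in_shuffle): [0 1 4 3 2 5]
Position 1: card 1.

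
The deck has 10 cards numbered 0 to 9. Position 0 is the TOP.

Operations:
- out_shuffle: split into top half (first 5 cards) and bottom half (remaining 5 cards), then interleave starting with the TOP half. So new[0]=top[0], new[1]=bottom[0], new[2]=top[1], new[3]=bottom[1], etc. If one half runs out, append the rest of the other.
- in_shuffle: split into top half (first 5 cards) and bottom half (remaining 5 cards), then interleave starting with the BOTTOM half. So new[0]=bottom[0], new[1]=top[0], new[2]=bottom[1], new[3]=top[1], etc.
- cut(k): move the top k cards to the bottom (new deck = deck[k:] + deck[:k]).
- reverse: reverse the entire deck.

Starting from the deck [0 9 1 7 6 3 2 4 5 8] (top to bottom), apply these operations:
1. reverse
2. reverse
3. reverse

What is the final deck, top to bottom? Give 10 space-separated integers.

After op 1 (reverse): [8 5 4 2 3 6 7 1 9 0]
After op 2 (reverse): [0 9 1 7 6 3 2 4 5 8]
After op 3 (reverse): [8 5 4 2 3 6 7 1 9 0]

Answer: 8 5 4 2 3 6 7 1 9 0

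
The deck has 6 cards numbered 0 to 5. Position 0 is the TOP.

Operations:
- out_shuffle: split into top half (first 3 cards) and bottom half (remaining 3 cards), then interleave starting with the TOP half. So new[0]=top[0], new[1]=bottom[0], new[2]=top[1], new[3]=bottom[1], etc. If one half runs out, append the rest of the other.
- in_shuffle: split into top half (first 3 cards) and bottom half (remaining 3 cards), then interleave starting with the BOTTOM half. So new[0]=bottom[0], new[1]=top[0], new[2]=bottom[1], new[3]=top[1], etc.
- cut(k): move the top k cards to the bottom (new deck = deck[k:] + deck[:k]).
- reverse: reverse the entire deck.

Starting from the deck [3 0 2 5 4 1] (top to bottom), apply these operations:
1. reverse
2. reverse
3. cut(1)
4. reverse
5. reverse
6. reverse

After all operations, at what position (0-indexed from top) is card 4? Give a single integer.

After op 1 (reverse): [1 4 5 2 0 3]
After op 2 (reverse): [3 0 2 5 4 1]
After op 3 (cut(1)): [0 2 5 4 1 3]
After op 4 (reverse): [3 1 4 5 2 0]
After op 5 (reverse): [0 2 5 4 1 3]
After op 6 (reverse): [3 1 4 5 2 0]
Card 4 is at position 2.

Answer: 2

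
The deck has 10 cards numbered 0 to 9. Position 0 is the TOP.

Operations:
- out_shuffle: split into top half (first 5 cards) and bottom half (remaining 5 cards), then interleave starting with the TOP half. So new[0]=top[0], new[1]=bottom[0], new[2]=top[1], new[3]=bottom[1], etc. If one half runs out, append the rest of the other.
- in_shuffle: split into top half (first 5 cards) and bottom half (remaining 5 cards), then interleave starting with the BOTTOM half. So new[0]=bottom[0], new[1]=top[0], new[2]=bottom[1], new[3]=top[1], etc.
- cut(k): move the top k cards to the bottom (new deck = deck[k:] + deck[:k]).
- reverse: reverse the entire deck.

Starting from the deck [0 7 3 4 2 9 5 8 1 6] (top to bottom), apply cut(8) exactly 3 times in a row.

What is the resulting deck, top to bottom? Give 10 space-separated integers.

Answer: 2 9 5 8 1 6 0 7 3 4

Derivation:
After op 1 (cut(8)): [1 6 0 7 3 4 2 9 5 8]
After op 2 (cut(8)): [5 8 1 6 0 7 3 4 2 9]
After op 3 (cut(8)): [2 9 5 8 1 6 0 7 3 4]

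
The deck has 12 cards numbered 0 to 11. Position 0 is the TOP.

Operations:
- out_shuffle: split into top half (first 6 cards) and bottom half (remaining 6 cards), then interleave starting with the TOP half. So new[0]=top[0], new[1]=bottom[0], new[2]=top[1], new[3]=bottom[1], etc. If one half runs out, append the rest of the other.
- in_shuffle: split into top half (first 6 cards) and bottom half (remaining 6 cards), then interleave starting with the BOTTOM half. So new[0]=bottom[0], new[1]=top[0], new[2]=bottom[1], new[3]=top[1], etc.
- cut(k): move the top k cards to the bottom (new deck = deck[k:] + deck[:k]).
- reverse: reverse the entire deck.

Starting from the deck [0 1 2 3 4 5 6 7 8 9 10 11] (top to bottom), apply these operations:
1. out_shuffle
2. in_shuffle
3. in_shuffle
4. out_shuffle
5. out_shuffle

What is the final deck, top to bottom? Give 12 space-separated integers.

Answer: 10 0 2 4 3 5 6 8 7 9 11 1

Derivation:
After op 1 (out_shuffle): [0 6 1 7 2 8 3 9 4 10 5 11]
After op 2 (in_shuffle): [3 0 9 6 4 1 10 7 5 2 11 8]
After op 3 (in_shuffle): [10 3 7 0 5 9 2 6 11 4 8 1]
After op 4 (out_shuffle): [10 2 3 6 7 11 0 4 5 8 9 1]
After op 5 (out_shuffle): [10 0 2 4 3 5 6 8 7 9 11 1]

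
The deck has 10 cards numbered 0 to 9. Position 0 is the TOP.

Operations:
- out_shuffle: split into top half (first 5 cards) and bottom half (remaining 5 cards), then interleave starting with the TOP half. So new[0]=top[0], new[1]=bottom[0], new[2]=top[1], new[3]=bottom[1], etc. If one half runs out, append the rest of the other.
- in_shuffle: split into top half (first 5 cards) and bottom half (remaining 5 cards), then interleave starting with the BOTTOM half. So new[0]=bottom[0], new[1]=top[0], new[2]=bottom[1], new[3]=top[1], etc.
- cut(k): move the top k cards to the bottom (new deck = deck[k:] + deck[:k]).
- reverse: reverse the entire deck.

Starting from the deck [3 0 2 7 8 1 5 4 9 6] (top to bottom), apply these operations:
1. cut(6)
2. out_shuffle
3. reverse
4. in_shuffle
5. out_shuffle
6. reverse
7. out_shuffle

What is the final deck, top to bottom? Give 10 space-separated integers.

After op 1 (cut(6)): [5 4 9 6 3 0 2 7 8 1]
After op 2 (out_shuffle): [5 0 4 2 9 7 6 8 3 1]
After op 3 (reverse): [1 3 8 6 7 9 2 4 0 5]
After op 4 (in_shuffle): [9 1 2 3 4 8 0 6 5 7]
After op 5 (out_shuffle): [9 8 1 0 2 6 3 5 4 7]
After op 6 (reverse): [7 4 5 3 6 2 0 1 8 9]
After op 7 (out_shuffle): [7 2 4 0 5 1 3 8 6 9]

Answer: 7 2 4 0 5 1 3 8 6 9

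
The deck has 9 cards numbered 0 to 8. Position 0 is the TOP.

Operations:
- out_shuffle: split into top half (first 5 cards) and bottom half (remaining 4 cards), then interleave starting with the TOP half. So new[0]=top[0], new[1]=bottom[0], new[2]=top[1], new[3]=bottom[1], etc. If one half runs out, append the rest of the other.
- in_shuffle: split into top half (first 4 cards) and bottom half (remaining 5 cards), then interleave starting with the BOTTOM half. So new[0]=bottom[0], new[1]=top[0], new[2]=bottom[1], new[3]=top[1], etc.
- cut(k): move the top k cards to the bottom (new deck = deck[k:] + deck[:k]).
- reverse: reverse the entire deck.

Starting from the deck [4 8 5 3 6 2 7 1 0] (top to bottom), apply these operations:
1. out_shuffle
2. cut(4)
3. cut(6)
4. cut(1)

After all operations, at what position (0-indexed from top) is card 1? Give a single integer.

Answer: 3

Derivation:
After op 1 (out_shuffle): [4 2 8 7 5 1 3 0 6]
After op 2 (cut(4)): [5 1 3 0 6 4 2 8 7]
After op 3 (cut(6)): [2 8 7 5 1 3 0 6 4]
After op 4 (cut(1)): [8 7 5 1 3 0 6 4 2]
Card 1 is at position 3.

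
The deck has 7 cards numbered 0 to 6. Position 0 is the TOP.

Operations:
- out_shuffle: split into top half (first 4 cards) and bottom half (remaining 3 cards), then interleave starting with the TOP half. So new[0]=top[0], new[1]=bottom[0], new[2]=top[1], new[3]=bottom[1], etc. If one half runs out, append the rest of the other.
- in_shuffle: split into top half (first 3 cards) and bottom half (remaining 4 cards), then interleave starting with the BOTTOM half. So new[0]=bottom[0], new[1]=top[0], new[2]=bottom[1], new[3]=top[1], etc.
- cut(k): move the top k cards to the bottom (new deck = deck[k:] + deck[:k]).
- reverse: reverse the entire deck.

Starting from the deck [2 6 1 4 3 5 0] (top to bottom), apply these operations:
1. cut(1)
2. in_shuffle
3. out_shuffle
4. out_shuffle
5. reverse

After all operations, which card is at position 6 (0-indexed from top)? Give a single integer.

Answer: 3

Derivation:
After op 1 (cut(1)): [6 1 4 3 5 0 2]
After op 2 (in_shuffle): [3 6 5 1 0 4 2]
After op 3 (out_shuffle): [3 0 6 4 5 2 1]
After op 4 (out_shuffle): [3 5 0 2 6 1 4]
After op 5 (reverse): [4 1 6 2 0 5 3]
Position 6: card 3.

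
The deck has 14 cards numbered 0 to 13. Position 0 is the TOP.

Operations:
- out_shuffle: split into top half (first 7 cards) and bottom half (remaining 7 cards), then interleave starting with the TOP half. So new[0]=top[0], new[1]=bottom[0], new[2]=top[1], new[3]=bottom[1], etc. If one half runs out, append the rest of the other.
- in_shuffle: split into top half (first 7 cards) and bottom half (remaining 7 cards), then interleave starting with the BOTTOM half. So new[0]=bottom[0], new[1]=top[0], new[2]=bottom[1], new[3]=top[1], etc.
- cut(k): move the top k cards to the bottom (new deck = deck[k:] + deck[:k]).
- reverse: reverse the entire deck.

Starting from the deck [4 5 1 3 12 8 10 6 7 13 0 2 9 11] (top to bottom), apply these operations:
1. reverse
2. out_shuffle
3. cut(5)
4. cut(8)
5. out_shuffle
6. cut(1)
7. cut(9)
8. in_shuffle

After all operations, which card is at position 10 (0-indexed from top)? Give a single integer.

Answer: 8

Derivation:
After op 1 (reverse): [11 9 2 0 13 7 6 10 8 12 3 1 5 4]
After op 2 (out_shuffle): [11 10 9 8 2 12 0 3 13 1 7 5 6 4]
After op 3 (cut(5)): [12 0 3 13 1 7 5 6 4 11 10 9 8 2]
After op 4 (cut(8)): [4 11 10 9 8 2 12 0 3 13 1 7 5 6]
After op 5 (out_shuffle): [4 0 11 3 10 13 9 1 8 7 2 5 12 6]
After op 6 (cut(1)): [0 11 3 10 13 9 1 8 7 2 5 12 6 4]
After op 7 (cut(9)): [2 5 12 6 4 0 11 3 10 13 9 1 8 7]
After op 8 (in_shuffle): [3 2 10 5 13 12 9 6 1 4 8 0 7 11]
Position 10: card 8.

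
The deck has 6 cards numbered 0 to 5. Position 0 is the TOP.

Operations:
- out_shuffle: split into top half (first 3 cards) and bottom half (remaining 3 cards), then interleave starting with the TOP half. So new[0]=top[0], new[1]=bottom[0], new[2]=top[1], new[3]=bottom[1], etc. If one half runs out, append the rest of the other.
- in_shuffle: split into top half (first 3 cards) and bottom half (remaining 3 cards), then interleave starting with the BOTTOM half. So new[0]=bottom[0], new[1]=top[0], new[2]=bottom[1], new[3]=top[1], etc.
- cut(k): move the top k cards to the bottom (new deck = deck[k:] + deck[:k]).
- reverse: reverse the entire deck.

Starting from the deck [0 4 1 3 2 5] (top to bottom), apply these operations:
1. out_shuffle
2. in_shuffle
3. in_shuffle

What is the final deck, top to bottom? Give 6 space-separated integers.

Answer: 3 2 5 0 4 1

Derivation:
After op 1 (out_shuffle): [0 3 4 2 1 5]
After op 2 (in_shuffle): [2 0 1 3 5 4]
After op 3 (in_shuffle): [3 2 5 0 4 1]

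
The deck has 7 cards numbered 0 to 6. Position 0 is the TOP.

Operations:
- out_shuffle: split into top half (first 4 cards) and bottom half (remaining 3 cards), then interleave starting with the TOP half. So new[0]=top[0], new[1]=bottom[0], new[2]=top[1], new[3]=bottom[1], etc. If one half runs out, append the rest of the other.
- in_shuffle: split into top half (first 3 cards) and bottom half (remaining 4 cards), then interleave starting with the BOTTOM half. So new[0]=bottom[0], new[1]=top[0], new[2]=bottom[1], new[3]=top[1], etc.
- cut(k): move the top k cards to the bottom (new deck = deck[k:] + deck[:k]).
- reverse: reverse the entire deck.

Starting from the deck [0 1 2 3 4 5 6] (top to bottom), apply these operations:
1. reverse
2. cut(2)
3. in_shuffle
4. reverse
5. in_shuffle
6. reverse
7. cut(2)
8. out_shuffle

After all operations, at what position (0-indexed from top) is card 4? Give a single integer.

Answer: 0

Derivation:
After op 1 (reverse): [6 5 4 3 2 1 0]
After op 2 (cut(2)): [4 3 2 1 0 6 5]
After op 3 (in_shuffle): [1 4 0 3 6 2 5]
After op 4 (reverse): [5 2 6 3 0 4 1]
After op 5 (in_shuffle): [3 5 0 2 4 6 1]
After op 6 (reverse): [1 6 4 2 0 5 3]
After op 7 (cut(2)): [4 2 0 5 3 1 6]
After op 8 (out_shuffle): [4 3 2 1 0 6 5]
Card 4 is at position 0.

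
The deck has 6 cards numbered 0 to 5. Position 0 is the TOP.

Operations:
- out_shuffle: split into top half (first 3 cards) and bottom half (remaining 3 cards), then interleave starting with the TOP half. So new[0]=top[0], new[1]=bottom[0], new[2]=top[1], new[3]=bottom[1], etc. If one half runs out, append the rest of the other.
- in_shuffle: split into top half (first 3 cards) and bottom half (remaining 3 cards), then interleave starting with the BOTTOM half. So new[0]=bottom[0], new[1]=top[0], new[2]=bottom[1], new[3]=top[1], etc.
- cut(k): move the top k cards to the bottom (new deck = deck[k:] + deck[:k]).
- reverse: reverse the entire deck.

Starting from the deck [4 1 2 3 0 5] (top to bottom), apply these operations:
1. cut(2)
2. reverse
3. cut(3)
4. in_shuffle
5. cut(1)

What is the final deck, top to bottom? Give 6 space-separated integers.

Answer: 0 4 3 5 2 1

Derivation:
After op 1 (cut(2)): [2 3 0 5 4 1]
After op 2 (reverse): [1 4 5 0 3 2]
After op 3 (cut(3)): [0 3 2 1 4 5]
After op 4 (in_shuffle): [1 0 4 3 5 2]
After op 5 (cut(1)): [0 4 3 5 2 1]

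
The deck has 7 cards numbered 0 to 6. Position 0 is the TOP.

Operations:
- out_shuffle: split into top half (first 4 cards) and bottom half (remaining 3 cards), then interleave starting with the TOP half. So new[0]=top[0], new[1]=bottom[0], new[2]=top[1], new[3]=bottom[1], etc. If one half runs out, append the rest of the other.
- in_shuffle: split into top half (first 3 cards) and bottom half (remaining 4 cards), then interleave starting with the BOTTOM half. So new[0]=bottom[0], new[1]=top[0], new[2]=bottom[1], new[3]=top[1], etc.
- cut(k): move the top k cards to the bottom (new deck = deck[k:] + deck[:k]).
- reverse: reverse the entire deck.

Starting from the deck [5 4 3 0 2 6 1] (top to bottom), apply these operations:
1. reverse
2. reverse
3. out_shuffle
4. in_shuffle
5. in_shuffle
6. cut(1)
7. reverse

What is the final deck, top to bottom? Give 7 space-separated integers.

Answer: 2 0 3 4 5 1 6

Derivation:
After op 1 (reverse): [1 6 2 0 3 4 5]
After op 2 (reverse): [5 4 3 0 2 6 1]
After op 3 (out_shuffle): [5 2 4 6 3 1 0]
After op 4 (in_shuffle): [6 5 3 2 1 4 0]
After op 5 (in_shuffle): [2 6 1 5 4 3 0]
After op 6 (cut(1)): [6 1 5 4 3 0 2]
After op 7 (reverse): [2 0 3 4 5 1 6]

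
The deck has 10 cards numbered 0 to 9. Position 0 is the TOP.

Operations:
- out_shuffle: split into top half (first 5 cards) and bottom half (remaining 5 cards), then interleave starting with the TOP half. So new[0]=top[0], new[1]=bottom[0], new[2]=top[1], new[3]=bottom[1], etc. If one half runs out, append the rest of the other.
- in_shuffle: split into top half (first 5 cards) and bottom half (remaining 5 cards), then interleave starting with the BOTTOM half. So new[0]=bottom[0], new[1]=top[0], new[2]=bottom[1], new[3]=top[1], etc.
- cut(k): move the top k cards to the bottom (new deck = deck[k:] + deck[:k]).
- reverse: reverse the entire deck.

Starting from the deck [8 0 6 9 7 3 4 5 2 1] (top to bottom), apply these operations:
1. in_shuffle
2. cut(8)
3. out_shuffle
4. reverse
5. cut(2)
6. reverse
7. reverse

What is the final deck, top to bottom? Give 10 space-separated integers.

Answer: 2 8 6 3 5 7 0 1 9 4

Derivation:
After op 1 (in_shuffle): [3 8 4 0 5 6 2 9 1 7]
After op 2 (cut(8)): [1 7 3 8 4 0 5 6 2 9]
After op 3 (out_shuffle): [1 0 7 5 3 6 8 2 4 9]
After op 4 (reverse): [9 4 2 8 6 3 5 7 0 1]
After op 5 (cut(2)): [2 8 6 3 5 7 0 1 9 4]
After op 6 (reverse): [4 9 1 0 7 5 3 6 8 2]
After op 7 (reverse): [2 8 6 3 5 7 0 1 9 4]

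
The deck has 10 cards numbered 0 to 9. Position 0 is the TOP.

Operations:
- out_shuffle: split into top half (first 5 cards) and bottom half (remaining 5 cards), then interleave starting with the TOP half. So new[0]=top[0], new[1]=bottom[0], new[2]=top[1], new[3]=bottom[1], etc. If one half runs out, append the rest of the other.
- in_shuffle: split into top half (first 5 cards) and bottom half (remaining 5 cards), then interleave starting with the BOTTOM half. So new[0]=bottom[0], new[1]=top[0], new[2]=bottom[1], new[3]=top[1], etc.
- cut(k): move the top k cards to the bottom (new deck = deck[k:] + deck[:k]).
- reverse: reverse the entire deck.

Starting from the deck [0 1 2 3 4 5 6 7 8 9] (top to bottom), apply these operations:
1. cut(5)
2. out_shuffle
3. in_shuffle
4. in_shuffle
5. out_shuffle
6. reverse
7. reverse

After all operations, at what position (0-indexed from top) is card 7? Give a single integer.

Answer: 7

Derivation:
After op 1 (cut(5)): [5 6 7 8 9 0 1 2 3 4]
After op 2 (out_shuffle): [5 0 6 1 7 2 8 3 9 4]
After op 3 (in_shuffle): [2 5 8 0 3 6 9 1 4 7]
After op 4 (in_shuffle): [6 2 9 5 1 8 4 0 7 3]
After op 5 (out_shuffle): [6 8 2 4 9 0 5 7 1 3]
After op 6 (reverse): [3 1 7 5 0 9 4 2 8 6]
After op 7 (reverse): [6 8 2 4 9 0 5 7 1 3]
Card 7 is at position 7.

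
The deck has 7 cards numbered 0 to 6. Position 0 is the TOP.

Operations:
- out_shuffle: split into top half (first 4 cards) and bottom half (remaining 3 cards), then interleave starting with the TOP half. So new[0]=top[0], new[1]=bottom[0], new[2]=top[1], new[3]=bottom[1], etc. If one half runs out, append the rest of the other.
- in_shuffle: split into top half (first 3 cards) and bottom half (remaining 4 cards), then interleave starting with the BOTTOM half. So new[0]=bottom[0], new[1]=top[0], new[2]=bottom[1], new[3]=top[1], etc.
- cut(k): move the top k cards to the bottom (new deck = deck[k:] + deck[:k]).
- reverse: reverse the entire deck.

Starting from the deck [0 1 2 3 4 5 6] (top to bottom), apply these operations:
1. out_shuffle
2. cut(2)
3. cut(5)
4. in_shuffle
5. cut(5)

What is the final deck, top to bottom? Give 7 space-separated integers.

After op 1 (out_shuffle): [0 4 1 5 2 6 3]
After op 2 (cut(2)): [1 5 2 6 3 0 4]
After op 3 (cut(5)): [0 4 1 5 2 6 3]
After op 4 (in_shuffle): [5 0 2 4 6 1 3]
After op 5 (cut(5)): [1 3 5 0 2 4 6]

Answer: 1 3 5 0 2 4 6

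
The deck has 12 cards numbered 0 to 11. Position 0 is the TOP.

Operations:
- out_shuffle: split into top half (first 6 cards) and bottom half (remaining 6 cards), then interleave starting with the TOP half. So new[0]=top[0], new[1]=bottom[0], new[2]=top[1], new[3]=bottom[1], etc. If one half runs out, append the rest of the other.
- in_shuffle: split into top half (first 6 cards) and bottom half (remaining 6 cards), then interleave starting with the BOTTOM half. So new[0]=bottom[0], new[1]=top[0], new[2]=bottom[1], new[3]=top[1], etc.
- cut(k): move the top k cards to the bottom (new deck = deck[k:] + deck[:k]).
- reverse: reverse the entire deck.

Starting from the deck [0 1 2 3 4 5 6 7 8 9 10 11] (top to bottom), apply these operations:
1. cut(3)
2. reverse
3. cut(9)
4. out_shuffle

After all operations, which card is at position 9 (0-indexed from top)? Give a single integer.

After op 1 (cut(3)): [3 4 5 6 7 8 9 10 11 0 1 2]
After op 2 (reverse): [2 1 0 11 10 9 8 7 6 5 4 3]
After op 3 (cut(9)): [5 4 3 2 1 0 11 10 9 8 7 6]
After op 4 (out_shuffle): [5 11 4 10 3 9 2 8 1 7 0 6]
Position 9: card 7.

Answer: 7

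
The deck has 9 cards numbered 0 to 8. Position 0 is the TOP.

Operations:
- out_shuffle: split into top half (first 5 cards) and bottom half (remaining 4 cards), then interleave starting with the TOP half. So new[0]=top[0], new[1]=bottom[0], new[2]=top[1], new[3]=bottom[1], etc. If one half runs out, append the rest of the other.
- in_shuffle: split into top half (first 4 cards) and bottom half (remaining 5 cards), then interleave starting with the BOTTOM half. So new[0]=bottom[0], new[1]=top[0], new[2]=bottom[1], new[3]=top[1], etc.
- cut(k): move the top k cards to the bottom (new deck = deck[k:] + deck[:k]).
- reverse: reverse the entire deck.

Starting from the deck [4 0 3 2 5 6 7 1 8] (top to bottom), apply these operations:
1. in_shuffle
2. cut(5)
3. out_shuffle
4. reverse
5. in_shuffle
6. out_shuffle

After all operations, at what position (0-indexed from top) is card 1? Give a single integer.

After op 1 (in_shuffle): [5 4 6 0 7 3 1 2 8]
After op 2 (cut(5)): [3 1 2 8 5 4 6 0 7]
After op 3 (out_shuffle): [3 4 1 6 2 0 8 7 5]
After op 4 (reverse): [5 7 8 0 2 6 1 4 3]
After op 5 (in_shuffle): [2 5 6 7 1 8 4 0 3]
After op 6 (out_shuffle): [2 8 5 4 6 0 7 3 1]
Card 1 is at position 8.

Answer: 8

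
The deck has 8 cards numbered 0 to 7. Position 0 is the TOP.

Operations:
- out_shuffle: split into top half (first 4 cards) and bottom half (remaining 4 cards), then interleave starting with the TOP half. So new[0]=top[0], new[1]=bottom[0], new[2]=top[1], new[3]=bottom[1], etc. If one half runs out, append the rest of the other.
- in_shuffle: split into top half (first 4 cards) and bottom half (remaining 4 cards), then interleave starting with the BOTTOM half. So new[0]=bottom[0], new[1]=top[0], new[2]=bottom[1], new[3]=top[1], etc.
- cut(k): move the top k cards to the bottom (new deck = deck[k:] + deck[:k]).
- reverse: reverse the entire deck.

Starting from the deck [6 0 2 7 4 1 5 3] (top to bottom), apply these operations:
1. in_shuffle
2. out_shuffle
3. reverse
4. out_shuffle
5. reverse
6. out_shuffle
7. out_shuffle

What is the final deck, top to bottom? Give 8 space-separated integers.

Answer: 4 5 6 2 1 3 0 7

Derivation:
After op 1 (in_shuffle): [4 6 1 0 5 2 3 7]
After op 2 (out_shuffle): [4 5 6 2 1 3 0 7]
After op 3 (reverse): [7 0 3 1 2 6 5 4]
After op 4 (out_shuffle): [7 2 0 6 3 5 1 4]
After op 5 (reverse): [4 1 5 3 6 0 2 7]
After op 6 (out_shuffle): [4 6 1 0 5 2 3 7]
After op 7 (out_shuffle): [4 5 6 2 1 3 0 7]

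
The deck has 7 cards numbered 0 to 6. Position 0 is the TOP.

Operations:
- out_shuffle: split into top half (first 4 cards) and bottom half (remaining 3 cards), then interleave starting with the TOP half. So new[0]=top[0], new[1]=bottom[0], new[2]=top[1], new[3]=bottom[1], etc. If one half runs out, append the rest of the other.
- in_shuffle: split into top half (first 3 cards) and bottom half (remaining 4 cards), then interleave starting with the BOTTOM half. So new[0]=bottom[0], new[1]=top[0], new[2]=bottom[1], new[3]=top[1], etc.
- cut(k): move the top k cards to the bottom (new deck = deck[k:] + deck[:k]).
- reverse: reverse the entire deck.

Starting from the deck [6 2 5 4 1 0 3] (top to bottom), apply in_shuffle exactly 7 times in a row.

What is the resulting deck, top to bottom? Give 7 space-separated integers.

After op 1 (in_shuffle): [4 6 1 2 0 5 3]
After op 2 (in_shuffle): [2 4 0 6 5 1 3]
After op 3 (in_shuffle): [6 2 5 4 1 0 3]
After op 4 (in_shuffle): [4 6 1 2 0 5 3]
After op 5 (in_shuffle): [2 4 0 6 5 1 3]
After op 6 (in_shuffle): [6 2 5 4 1 0 3]
After op 7 (in_shuffle): [4 6 1 2 0 5 3]

Answer: 4 6 1 2 0 5 3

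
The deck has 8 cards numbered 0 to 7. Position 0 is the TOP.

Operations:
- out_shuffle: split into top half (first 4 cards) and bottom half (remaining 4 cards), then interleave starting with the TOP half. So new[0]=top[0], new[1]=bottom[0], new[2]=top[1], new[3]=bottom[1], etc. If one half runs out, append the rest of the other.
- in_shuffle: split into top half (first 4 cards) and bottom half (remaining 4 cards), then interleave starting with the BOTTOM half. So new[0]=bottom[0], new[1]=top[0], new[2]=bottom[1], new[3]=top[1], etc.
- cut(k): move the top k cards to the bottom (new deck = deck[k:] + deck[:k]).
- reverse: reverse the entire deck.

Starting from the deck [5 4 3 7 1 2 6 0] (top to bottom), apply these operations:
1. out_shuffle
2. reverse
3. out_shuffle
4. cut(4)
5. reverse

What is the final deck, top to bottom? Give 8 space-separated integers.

After op 1 (out_shuffle): [5 1 4 2 3 6 7 0]
After op 2 (reverse): [0 7 6 3 2 4 1 5]
After op 3 (out_shuffle): [0 2 7 4 6 1 3 5]
After op 4 (cut(4)): [6 1 3 5 0 2 7 4]
After op 5 (reverse): [4 7 2 0 5 3 1 6]

Answer: 4 7 2 0 5 3 1 6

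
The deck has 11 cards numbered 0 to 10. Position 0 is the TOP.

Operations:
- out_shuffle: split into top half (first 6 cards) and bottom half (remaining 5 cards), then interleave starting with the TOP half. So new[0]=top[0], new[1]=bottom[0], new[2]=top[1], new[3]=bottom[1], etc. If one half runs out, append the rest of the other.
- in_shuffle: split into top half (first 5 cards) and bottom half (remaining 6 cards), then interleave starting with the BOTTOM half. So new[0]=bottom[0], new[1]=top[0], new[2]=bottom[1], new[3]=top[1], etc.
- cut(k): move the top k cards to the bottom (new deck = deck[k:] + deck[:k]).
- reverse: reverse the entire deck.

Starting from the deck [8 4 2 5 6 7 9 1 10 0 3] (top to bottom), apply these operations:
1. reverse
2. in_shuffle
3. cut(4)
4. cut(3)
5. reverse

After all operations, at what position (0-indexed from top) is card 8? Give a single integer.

After op 1 (reverse): [3 0 10 1 9 7 6 5 2 4 8]
After op 2 (in_shuffle): [7 3 6 0 5 10 2 1 4 9 8]
After op 3 (cut(4)): [5 10 2 1 4 9 8 7 3 6 0]
After op 4 (cut(3)): [1 4 9 8 7 3 6 0 5 10 2]
After op 5 (reverse): [2 10 5 0 6 3 7 8 9 4 1]
Card 8 is at position 7.

Answer: 7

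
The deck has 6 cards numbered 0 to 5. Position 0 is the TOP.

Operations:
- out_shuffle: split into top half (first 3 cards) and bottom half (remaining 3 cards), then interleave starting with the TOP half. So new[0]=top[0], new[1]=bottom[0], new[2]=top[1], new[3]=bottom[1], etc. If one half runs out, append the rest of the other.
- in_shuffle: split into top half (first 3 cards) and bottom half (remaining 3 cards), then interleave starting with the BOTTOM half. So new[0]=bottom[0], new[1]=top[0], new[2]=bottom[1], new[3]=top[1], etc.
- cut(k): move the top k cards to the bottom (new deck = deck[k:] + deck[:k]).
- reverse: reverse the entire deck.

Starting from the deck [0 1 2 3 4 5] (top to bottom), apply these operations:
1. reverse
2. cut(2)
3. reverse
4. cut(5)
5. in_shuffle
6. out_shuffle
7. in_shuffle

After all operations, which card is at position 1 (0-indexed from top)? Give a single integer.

Answer: 0

Derivation:
After op 1 (reverse): [5 4 3 2 1 0]
After op 2 (cut(2)): [3 2 1 0 5 4]
After op 3 (reverse): [4 5 0 1 2 3]
After op 4 (cut(5)): [3 4 5 0 1 2]
After op 5 (in_shuffle): [0 3 1 4 2 5]
After op 6 (out_shuffle): [0 4 3 2 1 5]
After op 7 (in_shuffle): [2 0 1 4 5 3]
Position 1: card 0.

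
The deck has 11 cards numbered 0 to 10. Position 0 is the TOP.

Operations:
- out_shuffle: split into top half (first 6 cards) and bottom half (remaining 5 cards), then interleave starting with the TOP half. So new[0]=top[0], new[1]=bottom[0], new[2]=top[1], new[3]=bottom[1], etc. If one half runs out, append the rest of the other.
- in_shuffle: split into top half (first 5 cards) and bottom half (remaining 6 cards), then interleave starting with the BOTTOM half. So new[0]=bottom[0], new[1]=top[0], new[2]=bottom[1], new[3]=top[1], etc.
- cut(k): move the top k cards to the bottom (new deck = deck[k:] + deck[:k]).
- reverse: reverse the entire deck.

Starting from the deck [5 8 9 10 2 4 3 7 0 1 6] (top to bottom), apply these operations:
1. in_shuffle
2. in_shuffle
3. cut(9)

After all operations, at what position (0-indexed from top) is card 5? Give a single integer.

Answer: 5

Derivation:
After op 1 (in_shuffle): [4 5 3 8 7 9 0 10 1 2 6]
After op 2 (in_shuffle): [9 4 0 5 10 3 1 8 2 7 6]
After op 3 (cut(9)): [7 6 9 4 0 5 10 3 1 8 2]
Card 5 is at position 5.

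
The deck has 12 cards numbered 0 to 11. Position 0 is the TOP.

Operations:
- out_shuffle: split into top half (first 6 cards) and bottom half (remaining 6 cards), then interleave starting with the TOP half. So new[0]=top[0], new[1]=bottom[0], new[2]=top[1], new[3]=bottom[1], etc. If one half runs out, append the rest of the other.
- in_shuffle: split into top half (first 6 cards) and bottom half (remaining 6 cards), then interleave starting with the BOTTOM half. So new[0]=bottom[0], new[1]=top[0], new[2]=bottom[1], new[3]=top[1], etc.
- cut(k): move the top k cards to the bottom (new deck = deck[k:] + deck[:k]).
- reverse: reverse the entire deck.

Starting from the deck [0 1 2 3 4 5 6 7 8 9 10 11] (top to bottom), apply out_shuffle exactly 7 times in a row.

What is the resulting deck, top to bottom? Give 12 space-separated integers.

Answer: 0 8 5 2 10 7 4 1 9 6 3 11

Derivation:
After op 1 (out_shuffle): [0 6 1 7 2 8 3 9 4 10 5 11]
After op 2 (out_shuffle): [0 3 6 9 1 4 7 10 2 5 8 11]
After op 3 (out_shuffle): [0 7 3 10 6 2 9 5 1 8 4 11]
After op 4 (out_shuffle): [0 9 7 5 3 1 10 8 6 4 2 11]
After op 5 (out_shuffle): [0 10 9 8 7 6 5 4 3 2 1 11]
After op 6 (out_shuffle): [0 5 10 4 9 3 8 2 7 1 6 11]
After op 7 (out_shuffle): [0 8 5 2 10 7 4 1 9 6 3 11]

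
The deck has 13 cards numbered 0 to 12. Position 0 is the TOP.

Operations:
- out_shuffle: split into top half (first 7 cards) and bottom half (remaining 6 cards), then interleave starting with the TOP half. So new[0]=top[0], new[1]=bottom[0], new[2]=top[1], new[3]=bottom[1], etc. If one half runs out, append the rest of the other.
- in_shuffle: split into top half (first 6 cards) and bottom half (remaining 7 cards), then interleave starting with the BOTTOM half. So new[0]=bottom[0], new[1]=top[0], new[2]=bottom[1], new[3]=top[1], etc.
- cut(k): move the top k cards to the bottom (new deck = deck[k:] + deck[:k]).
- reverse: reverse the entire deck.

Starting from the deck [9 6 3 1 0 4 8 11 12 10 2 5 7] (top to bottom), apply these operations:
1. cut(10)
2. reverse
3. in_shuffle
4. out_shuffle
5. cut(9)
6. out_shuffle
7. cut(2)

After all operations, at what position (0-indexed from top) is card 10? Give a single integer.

After op 1 (cut(10)): [2 5 7 9 6 3 1 0 4 8 11 12 10]
After op 2 (reverse): [10 12 11 8 4 0 1 3 6 9 7 5 2]
After op 3 (in_shuffle): [1 10 3 12 6 11 9 8 7 4 5 0 2]
After op 4 (out_shuffle): [1 8 10 7 3 4 12 5 6 0 11 2 9]
After op 5 (cut(9)): [0 11 2 9 1 8 10 7 3 4 12 5 6]
After op 6 (out_shuffle): [0 7 11 3 2 4 9 12 1 5 8 6 10]
After op 7 (cut(2)): [11 3 2 4 9 12 1 5 8 6 10 0 7]
Card 10 is at position 10.

Answer: 10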